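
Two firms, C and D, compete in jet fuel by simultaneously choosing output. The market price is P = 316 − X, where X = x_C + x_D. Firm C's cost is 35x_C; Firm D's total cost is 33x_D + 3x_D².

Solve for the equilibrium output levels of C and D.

131, 19

Firm C's profit: π = x_C(316 − (x_C + x_D)) − 35x_C.
∂π/∂x_C = 281 − 2x_C − x_D = 0, so x_C = 140.5 − 0.5x_D.
For D: ∂π/∂x_D = 283 − 8x_D − x_C = 0 ⇒ x_D = 35.375 − 0.125x_C.
Plugging x_D into C's best response: x_C = 140.5 − 0.5(35.375 − 0.125x_C) ⇒ 0.9375x_C = 122.8125, so x_C = 131.
Then x_D = 35.375 − 0.125·131 = 19.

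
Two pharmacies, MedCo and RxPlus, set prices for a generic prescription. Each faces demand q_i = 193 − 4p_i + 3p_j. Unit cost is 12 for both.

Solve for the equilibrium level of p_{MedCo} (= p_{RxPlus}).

MedCo's profit: π = (p_{MedCo} − 12)(193 − 4p_{MedCo} + 3p_{RxPlus}).
∂π/∂p_{MedCo} = 241 − 8p_{MedCo} + 3p_{RxPlus} = 0 ⇒ p_{MedCo} = 30.125 + 0.375p_{RxPlus}.
The game is symmetric, so in equilibrium p_{RxPlus} = p_{MedCo}: the reaction function gives 0.625p_{MedCo} = 30.125, hence p_{MedCo} = 48.2.

48.2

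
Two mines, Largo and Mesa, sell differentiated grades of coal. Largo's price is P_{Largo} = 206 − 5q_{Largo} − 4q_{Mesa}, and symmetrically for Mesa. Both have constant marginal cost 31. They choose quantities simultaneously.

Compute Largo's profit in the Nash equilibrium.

Mine Largo's profit: π = q_{Largo}(206 − 5q_{Largo} − 4q_{Mesa}) − 31q_{Largo}.
∂π/∂q_{Largo} = 175 − 10q_{Largo} − 4q_{Mesa} = 0 ⇒ q_{Largo} = 17.5 − 0.4q_{Mesa}.
By symmetry q_{Mesa} = q_{Largo}; substituting into the reaction function, 1.4q_{Largo} = 17.5 and q_{Largo} = 12.5.
P_{Largo} = 206 − 5·12.5 − 4·12.5 = 93.5.
Profit = (93.5 − 31)·12.5 = 781.25.

781.25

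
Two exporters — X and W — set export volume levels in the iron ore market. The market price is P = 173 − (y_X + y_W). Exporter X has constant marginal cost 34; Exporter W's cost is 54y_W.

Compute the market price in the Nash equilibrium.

87

Exporter X's profit: π = y_X(173 − (y_X + y_W)) − 34y_X.
∂π/∂y_X = 139 − 2y_X − y_W = 0, so y_X = 69.5 − 0.5y_W.
By the same steps for W: y_W = 59.5 − 0.5y_X.
Plugging y_W into X's best response: y_X = 69.5 − 0.5(59.5 − 0.5y_X) ⇒ 0.75y_X = 39.75, so y_X = 53.
Then y_W = 59.5 − 0.5·53 = 33.
Equilibrium price: P = 173 − 86 = 87.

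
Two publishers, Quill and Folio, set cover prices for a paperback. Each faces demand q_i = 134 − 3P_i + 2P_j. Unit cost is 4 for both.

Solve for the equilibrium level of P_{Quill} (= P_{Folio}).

36.5

Quill's profit: π = (P_{Quill} − 4)(134 − 3P_{Quill} + 2P_{Folio}).
∂π/∂P_{Quill} = 146 − 6P_{Quill} + 2P_{Folio} = 0 ⇒ P_{Quill} = 73/3 + (1/3)P_{Folio}.
The game is symmetric, so in equilibrium P_{Folio} = P_{Quill}: the reaction function gives (2/3)P_{Quill} = 73/3, hence P_{Quill} = 36.5.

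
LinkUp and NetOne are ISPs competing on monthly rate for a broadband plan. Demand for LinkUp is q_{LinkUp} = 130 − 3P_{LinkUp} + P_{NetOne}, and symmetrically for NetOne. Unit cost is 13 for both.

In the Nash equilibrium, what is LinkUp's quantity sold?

LinkUp's profit: π = (P_{LinkUp} − 13)(130 − 3P_{LinkUp} + P_{NetOne}).
∂π/∂P_{LinkUp} = 169 − 6P_{LinkUp} + P_{NetOne} = 0 ⇒ P_{LinkUp} = 169/6 + (1/6)P_{NetOne}.
The game is symmetric, so in equilibrium P_{NetOne} = P_{LinkUp}: the reaction function gives (5/6)P_{LinkUp} = 169/6, hence P_{LinkUp} = 33.8.
q_{LinkUp} = 130 − 3·33.8 + 33.8 = 62.4.

62.4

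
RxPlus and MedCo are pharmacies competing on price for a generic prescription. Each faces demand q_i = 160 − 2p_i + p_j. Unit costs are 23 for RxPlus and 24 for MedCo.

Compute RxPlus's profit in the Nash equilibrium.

RxPlus's profit: π = (p_{RxPlus} − 23)(160 − 2p_{RxPlus} + p_{MedCo}).
∂π/∂p_{RxPlus} = 206 − 4p_{RxPlus} + p_{MedCo} = 0 ⇒ p_{RxPlus} = 51.5 + 0.25p_{MedCo}.
Similarly p_{MedCo} = 52 + 0.25p_{RxPlus}.
Solving the two reaction functions simultaneously: (1 − (0.25)(0.25))p_{RxPlus} = 51.5 + 0.25·52, so 0.9375p_{RxPlus} = 64.5 and p_{RxPlus} = 68.8.
Then p_{MedCo} = 52 + 0.25·68.8 = 69.2.
q_{RxPlus} = 160 − 2·68.8 + 69.2 = 91.6.
Profit = (68.8 − 23)·91.6 = 4195.28.

4195.28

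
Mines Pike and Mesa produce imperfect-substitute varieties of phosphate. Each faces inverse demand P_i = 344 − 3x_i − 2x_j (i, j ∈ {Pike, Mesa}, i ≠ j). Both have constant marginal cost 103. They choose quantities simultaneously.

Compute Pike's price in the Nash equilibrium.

193.375

Mine Pike's profit: π = x_{Pike}(344 − 3x_{Pike} − 2x_{Mesa}) − 103x_{Pike}.
∂π/∂x_{Pike} = 241 − 6x_{Pike} − 2x_{Mesa} = 0 ⇒ x_{Pike} = 241/6 − (1/3)x_{Mesa}.
By symmetry x_{Mesa} = x_{Pike}; substituting into the reaction function, (4/3)x_{Pike} = 241/6 and x_{Pike} = 30.125.
P_{Pike} = 344 − 3·30.125 − 2·30.125 = 193.375.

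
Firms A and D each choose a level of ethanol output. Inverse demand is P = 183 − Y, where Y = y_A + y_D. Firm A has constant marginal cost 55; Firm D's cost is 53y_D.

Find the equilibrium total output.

86

Firm A's profit: π = y_A(183 − (y_A + y_D)) − 55y_A.
∂π/∂y_A = 128 − 2y_A − y_D = 0, so y_A = 64 − 0.5y_D.
By the same steps for D: y_D = 65 − 0.5y_A.
Substituting the second reaction function into the first: y_A = 64 − 0.5(65 − 0.5y_A), which gives 0.75y_A = 31.5 ⇒ y_A = 42.
Then y_D = 65 − 0.5·42 = 44.
Total output: 42 + 44 = 86.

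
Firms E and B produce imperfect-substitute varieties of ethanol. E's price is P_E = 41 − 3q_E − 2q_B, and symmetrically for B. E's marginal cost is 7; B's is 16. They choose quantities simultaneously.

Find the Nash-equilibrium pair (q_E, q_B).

Firm E's profit: π = q_E(41 − 3q_E − 2q_B) − 7q_E.
∂π/∂q_E = 34 − 6q_E − 2q_B = 0 ⇒ q_E = 17/3 − (1/3)q_B.
Similarly q_B = 25/6 − (1/3)q_E.
Plugging q_B into E's best response: q_E = 17/3 − (1/3)(25/6 − (1/3)q_E) ⇒ (8/9)q_E = 77/18, so q_E = 4.8125.
Then q_B = 25/6 − (1/3)·4.8125 = 2.5625.

4.8125, 2.5625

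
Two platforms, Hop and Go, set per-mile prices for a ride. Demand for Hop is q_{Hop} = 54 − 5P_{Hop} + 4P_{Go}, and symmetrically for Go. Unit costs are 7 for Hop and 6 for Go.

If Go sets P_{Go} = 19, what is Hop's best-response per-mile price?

Hop's profit: π = (P_{Hop} − 7)(54 − 5P_{Hop} + 4P_{Go}).
∂π/∂P_{Hop} = 89 − 10P_{Hop} + 4P_{Go} = 0 ⇒ P_{Hop} = 8.9 + 0.4P_{Go}.
At P_{Go} = 19: P_{Hop} = 8.9 + 0.4·19 = 16.5.

16.5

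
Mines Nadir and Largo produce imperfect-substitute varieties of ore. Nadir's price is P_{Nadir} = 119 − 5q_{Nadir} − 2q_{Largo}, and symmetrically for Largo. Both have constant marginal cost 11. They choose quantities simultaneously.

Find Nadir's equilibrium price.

56

Mine Nadir's profit: π = q_{Nadir}(119 − 5q_{Nadir} − 2q_{Largo}) − 11q_{Nadir}.
∂π/∂q_{Nadir} = 108 − 10q_{Nadir} − 2q_{Largo} = 0 ⇒ q_{Nadir} = 10.8 − 0.2q_{Largo}.
By symmetry q_{Largo} = q_{Nadir}; substituting into the reaction function, 1.2q_{Nadir} = 10.8 and q_{Nadir} = 9.
P_{Nadir} = 119 − 5·9 − 2·9 = 56.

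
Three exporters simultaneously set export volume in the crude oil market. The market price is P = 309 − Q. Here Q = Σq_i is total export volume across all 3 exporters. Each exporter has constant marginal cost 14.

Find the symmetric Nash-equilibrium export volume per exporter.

A representative exporter's profit is π_i = q_i(309 − Q) − 14q_i, with Q = q_i + Σ_{j≠i} q_j.
First-order condition: 295 − 2q_i − Σ_{j≠i} q_j = 0.
Imposing symmetry (q_j = q for all j) turns Σ_{j≠i} q_j into 2q, so 295 = 4q and q = 73.75.

73.75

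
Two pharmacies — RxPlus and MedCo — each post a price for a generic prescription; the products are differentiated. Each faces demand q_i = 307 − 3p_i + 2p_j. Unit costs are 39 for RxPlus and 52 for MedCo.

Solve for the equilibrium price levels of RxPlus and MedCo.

RxPlus's profit: π = (p_{RxPlus} − 39)(307 − 3p_{RxPlus} + 2p_{MedCo}).
∂π/∂p_{RxPlus} = 424 − 6p_{RxPlus} + 2p_{MedCo} = 0 ⇒ p_{RxPlus} = 212/3 + (1/3)p_{MedCo}.
Similarly p_{MedCo} = 463/6 + (1/3)p_{RxPlus}.
Solving the two reaction functions simultaneously: (1 − (1/3)(1/3))p_{RxPlus} = 212/3 + (1/3)·(463/6), so (8/9)p_{RxPlus} = 1735/18 and p_{RxPlus} = 108.4375.
Then p_{MedCo} = 463/6 + (1/3)·108.4375 = 113.3125.

108.4375, 113.3125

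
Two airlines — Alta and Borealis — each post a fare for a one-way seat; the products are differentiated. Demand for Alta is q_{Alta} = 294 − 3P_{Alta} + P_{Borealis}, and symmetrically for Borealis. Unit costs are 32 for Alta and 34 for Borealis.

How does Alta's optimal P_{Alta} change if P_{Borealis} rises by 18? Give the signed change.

3

Alta's profit: π = (P_{Alta} − 32)(294 − 3P_{Alta} + P_{Borealis}).
∂π/∂P_{Alta} = 390 − 6P_{Alta} + P_{Borealis} = 0 ⇒ P_{Alta} = 65 + (1/6)P_{Borealis}.
The reaction-function slope is 1/6, so an 18-unit rise in P_{Borealis} moves P_{Alta} by 1/6 × 18 = 3. Alta's best response rises — the actions are strategic complements.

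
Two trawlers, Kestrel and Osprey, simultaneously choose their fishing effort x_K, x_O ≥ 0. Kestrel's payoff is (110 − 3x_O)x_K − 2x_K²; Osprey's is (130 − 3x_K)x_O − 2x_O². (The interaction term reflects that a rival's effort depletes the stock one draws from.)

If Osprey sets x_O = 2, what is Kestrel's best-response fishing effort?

Expanding Kestrel's payoff: 110x_K − 3x_Ox_K − 2x_K².
∂π/∂x_K = 110 − 3x_O − 4x_K = 0, so x_K = 27.5 − 0.75x_O.
At x_O = 2: x_K = 27.5 − 0.75·2 = 26.

26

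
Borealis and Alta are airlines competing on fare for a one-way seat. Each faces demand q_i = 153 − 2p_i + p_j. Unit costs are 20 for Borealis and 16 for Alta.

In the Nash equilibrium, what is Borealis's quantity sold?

87.6

Borealis's profit: π = (p_{Borealis} − 20)(153 − 2p_{Borealis} + p_{Alta}).
∂π/∂p_{Borealis} = 193 − 4p_{Borealis} + p_{Alta} = 0 ⇒ p_{Borealis} = 48.25 + 0.25p_{Alta}.
Similarly p_{Alta} = 46.25 + 0.25p_{Borealis}.
Plugging p_{Alta} into Borealis's best response: p_{Borealis} = 48.25 + 0.25(46.25 + 0.25p_{Borealis}) ⇒ 0.9375p_{Borealis} = 59.8125, so p_{Borealis} = 63.8.
Then p_{Alta} = 46.25 + 0.25·63.8 = 62.2.
q_{Borealis} = 153 − 2·63.8 + 62.2 = 87.6.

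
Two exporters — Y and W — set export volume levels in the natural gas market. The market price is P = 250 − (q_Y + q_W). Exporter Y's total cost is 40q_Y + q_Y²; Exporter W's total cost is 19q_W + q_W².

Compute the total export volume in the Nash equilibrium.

Exporter Y's profit: π = q_Y(250 − (q_Y + q_W)) − 40q_Y − q_Y².
∂π/∂q_Y = 210 − 4q_Y − q_W = 0, so q_Y = 52.5 − 0.25q_W.
By the same steps for W: q_W = 57.75 − 0.25q_Y.
Substituting the second reaction function into the first: q_Y = 52.5 − 0.25(57.75 − 0.25q_Y), which gives 0.9375q_Y = 38.0625 ⇒ q_Y = 40.6.
Then q_W = 57.75 − 0.25·40.6 = 47.6.
Total export volume: 40.6 + 47.6 = 88.2.

88.2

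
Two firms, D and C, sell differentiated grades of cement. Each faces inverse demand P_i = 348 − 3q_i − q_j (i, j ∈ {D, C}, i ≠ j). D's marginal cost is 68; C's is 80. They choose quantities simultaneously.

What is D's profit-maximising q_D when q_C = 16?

Firm D's profit: π = q_D(348 − 3q_D − q_C) − 68q_D.
∂π/∂q_D = 280 − 6q_D − q_C = 0 ⇒ q_D = 140/3 − (1/6)q_C.
At q_C = 16: q_D = 140/3 − (1/6)·16 = 44.

44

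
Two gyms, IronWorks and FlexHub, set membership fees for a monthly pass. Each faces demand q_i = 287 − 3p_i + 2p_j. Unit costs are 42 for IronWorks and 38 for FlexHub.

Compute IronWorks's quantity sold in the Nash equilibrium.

181.5

IronWorks's profit: π = (p_{IronWorks} − 42)(287 − 3p_{IronWorks} + 2p_{FlexHub}).
∂π/∂p_{IronWorks} = 413 − 6p_{IronWorks} + 2p_{FlexHub} = 0 ⇒ p_{IronWorks} = 413/6 + (1/3)p_{FlexHub}.
Similarly p_{FlexHub} = 401/6 + (1/3)p_{IronWorks}.
Substituting the second reaction function into the first: p_{IronWorks} = 413/6 + (1/3)(401/6 + (1/3)p_{IronWorks}), which gives (8/9)p_{IronWorks} = 820/9 ⇒ p_{IronWorks} = 102.5.
Then p_{FlexHub} = 401/6 + (1/3)·102.5 = 101.
q_{IronWorks} = 287 − 3·102.5 + 2·101 = 181.5.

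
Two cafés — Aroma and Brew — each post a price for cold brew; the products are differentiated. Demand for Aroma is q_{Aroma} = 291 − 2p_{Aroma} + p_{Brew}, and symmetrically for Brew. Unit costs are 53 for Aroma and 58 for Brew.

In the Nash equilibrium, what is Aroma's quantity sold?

Aroma's profit: π = (p_{Aroma} − 53)(291 − 2p_{Aroma} + p_{Brew}).
∂π/∂p_{Aroma} = 397 − 4p_{Aroma} + p_{Brew} = 0 ⇒ p_{Aroma} = 99.25 + 0.25p_{Brew}.
Similarly p_{Brew} = 101.75 + 0.25p_{Aroma}.
Solving the two reaction functions simultaneously: (1 − (0.25)(0.25))p_{Aroma} = 99.25 + 0.25·101.75, so 0.9375p_{Aroma} = 124.6875 and p_{Aroma} = 133.
Then p_{Brew} = 101.75 + 0.25·133 = 135.
q_{Aroma} = 291 − 2·133 + 135 = 160.

160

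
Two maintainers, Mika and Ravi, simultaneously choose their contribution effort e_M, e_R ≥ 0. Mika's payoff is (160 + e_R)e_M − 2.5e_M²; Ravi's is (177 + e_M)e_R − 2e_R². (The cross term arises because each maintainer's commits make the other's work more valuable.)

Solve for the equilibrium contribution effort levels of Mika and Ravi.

43, 55

Expanding Mika's payoff: 160e_M + e_Re_M − 2.5e_M².
∂π/∂e_M = 160 + e_R − 5e_M = 0, so e_M = 32 + 0.2e_R.
Likewise for Ravi: e_R = 44.25 + 0.25e_M.
Substituting the second reaction function into the first: e_M = 32 + 0.2(44.25 + 0.25e_M), which gives 0.95e_M = 40.85 ⇒ e_M = 43.
Then e_R = 44.25 + 0.25·43 = 55.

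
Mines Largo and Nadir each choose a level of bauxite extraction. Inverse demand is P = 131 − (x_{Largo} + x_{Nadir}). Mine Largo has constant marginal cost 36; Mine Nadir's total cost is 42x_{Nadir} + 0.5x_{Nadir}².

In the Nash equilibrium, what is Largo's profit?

1536.64

Mine Largo's profit: π = x_{Largo}(131 − (x_{Largo} + x_{Nadir})) − 36x_{Largo}.
∂π/∂x_{Largo} = 95 − 2x_{Largo} − x_{Nadir} = 0, so x_{Largo} = 47.5 − 0.5x_{Nadir}.
For Nadir: ∂π/∂x_{Nadir} = 89 − 3x_{Nadir} − x_{Largo} = 0 ⇒ x_{Nadir} = 89/3 − (1/3)x_{Largo}.
Substituting the second reaction function into the first: x_{Largo} = 47.5 − 0.5(89/3 − (1/3)x_{Largo}), which gives (5/6)x_{Largo} = 98/3 ⇒ x_{Largo} = 39.2.
Then x_{Nadir} = 89/3 − (1/3)·39.2 = 16.6.
Price P = 131 − 55.8 = 75.2.
Largo's profit: (75.2 − 36)·39.2 = 1536.64.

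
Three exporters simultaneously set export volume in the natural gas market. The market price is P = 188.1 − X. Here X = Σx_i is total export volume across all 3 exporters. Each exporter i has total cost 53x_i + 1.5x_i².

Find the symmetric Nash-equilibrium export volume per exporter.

A representative exporter's profit is π_i = x_i(188.1 − X) − 53x_i − 1.5x_i², with X = x_i + Σ_{j≠i} x_j.
First-order condition: 135.1 − 5x_i − Σ_{j≠i} x_j = 0.
With identical exporters, set every x_j = x: then 135.1 − 5x − 2x = 0, i.e. x = 135.1/7 = 19.3.

19.3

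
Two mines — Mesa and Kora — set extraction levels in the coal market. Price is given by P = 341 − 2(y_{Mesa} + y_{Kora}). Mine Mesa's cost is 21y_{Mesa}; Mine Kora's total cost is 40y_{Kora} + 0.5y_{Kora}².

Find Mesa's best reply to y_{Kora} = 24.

Mine Mesa's profit: π = y_{Mesa}(341 − 2(y_{Mesa} + y_{Kora})) − 21y_{Mesa}.
∂π/∂y_{Mesa} = 320 − 4y_{Mesa} − 2y_{Kora} = 0, so y_{Mesa} = 80 − 0.5y_{Kora}.
At y_{Kora} = 24: y_{Mesa} = 80 − 0.5·24 = 68.

68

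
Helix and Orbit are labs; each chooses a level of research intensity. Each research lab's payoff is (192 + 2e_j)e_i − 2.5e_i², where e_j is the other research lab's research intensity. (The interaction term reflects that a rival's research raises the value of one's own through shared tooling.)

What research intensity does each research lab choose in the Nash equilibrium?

64

Helix's payoff is (192 + 2e_O)e_H − 2.5e_H².
∂π/∂e_H = 192 + 2e_O − 5e_H = 0, so e_H = 38.4 + 0.4e_O.
The game is symmetric, so in equilibrium e_O = e_H: the reaction function gives 0.6e_H = 38.4, hence e_H = 64.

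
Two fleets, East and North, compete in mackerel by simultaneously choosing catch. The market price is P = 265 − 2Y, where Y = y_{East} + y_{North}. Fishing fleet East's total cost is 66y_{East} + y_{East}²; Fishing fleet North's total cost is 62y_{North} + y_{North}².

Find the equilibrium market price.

164.5

Fishing fleet East's profit: π = y_{East}(265 − 2(y_{East} + y_{North})) − 66y_{East} − y_{East}².
∂π/∂y_{East} = 199 − 6y_{East} − 2y_{North} = 0, so y_{East} = 199/6 − (1/3)y_{North}.
By the same steps for North: y_{North} = 203/6 − (1/3)y_{East}.
Solving the two reaction functions simultaneously: (1 − (−1/3)(−1/3))y_{East} = 199/6 − (1/3)·(203/6), so (8/9)y_{East} = 197/9 and y_{East} = 24.625.
Then y_{North} = 203/6 − (1/3)·24.625 = 25.625.
Equilibrium price: P = 265 − 2·50.25 = 164.5.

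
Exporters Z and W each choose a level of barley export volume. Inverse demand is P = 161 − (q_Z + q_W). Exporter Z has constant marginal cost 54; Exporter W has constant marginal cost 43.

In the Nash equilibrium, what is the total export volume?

Exporter Z's profit: π = q_Z(161 − (q_Z + q_W)) − 54q_Z.
∂π/∂q_Z = 107 − 2q_Z − q_W = 0, so q_Z = 53.5 − 0.5q_W.
By the same steps for W: q_W = 59 − 0.5q_Z.
Solving the two reaction functions simultaneously: (1 − (−0.5)(−0.5))q_Z = 53.5 − 0.5·59, so 0.75q_Z = 24 and q_Z = 32.
Then q_W = 59 − 0.5·32 = 43.
Total export volume: 32 + 43 = 75.

75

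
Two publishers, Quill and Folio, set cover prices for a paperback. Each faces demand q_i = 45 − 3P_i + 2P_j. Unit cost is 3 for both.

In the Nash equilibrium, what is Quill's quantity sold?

31.5

Quill's profit: π = (P_{Quill} − 3)(45 − 3P_{Quill} + 2P_{Folio}).
∂π/∂P_{Quill} = 54 − 6P_{Quill} + 2P_{Folio} = 0 ⇒ P_{Quill} = 9 + (1/3)P_{Folio}.
Setting P_{Quill} = P_{Folio} in the reaction function: P_{Quill} = 9 + (1/3)P_{Quill}, so P_{Quill} = 9 / (2/3) = 13.5.
q_{Quill} = 45 − 3·13.5 + 2·13.5 = 31.5.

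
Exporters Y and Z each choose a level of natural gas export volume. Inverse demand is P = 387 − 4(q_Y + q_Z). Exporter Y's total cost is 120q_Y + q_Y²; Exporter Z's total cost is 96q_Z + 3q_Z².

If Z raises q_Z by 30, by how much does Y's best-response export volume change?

-12

Exporter Y's profit: π = q_Y(387 − 4(q_Y + q_Z)) − 120q_Y − q_Y².
∂π/∂q_Y = 267 − 10q_Y − 4q_Z = 0, so q_Y = 26.7 − 0.4q_Z.
The reaction-function slope is −0.4, so a 30-unit rise in q_Z moves q_Y by −0.4 × 30 = −12. Y's best response falls — the actions are strategic substitutes.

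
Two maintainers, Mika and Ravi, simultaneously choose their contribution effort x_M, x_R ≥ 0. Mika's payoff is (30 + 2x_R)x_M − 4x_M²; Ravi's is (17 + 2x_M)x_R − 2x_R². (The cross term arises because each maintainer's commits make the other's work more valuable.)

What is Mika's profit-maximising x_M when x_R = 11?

Expanding Mika's payoff: 30x_M + 2x_Rx_M − 4x_M².
∂π/∂x_M = 30 + 2x_R − 8x_M = 0, so x_M = 3.75 + 0.25x_R.
At x_R = 11: x_M = 3.75 + 0.25·11 = 6.5.

6.5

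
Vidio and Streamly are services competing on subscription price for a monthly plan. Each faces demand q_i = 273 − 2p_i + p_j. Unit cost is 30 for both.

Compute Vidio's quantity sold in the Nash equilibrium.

162

Vidio's profit: π = (p_{Vidio} − 30)(273 − 2p_{Vidio} + p_{Streamly}).
∂π/∂p_{Vidio} = 333 − 4p_{Vidio} + p_{Streamly} = 0 ⇒ p_{Vidio} = 83.25 + 0.25p_{Streamly}.
Setting p_{Vidio} = p_{Streamly} in the reaction function: p_{Vidio} = 83.25 + 0.25p_{Vidio}, so p_{Vidio} = 83.25 / 0.75 = 111.
q_{Vidio} = 273 − 2·111 + 111 = 162.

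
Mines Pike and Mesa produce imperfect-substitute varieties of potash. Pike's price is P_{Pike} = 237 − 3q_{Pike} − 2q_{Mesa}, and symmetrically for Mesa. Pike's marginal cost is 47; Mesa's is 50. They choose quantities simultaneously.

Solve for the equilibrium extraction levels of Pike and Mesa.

23.9375, 23.1875

Mine Pike's profit: π = q_{Pike}(237 − 3q_{Pike} − 2q_{Mesa}) − 47q_{Pike}.
∂π/∂q_{Pike} = 190 − 6q_{Pike} − 2q_{Mesa} = 0 ⇒ q_{Pike} = 95/3 − (1/3)q_{Mesa}.
Similarly q_{Mesa} = 187/6 − (1/3)q_{Pike}.
Plugging q_{Mesa} into Pike's best response: q_{Pike} = 95/3 − (1/3)(187/6 − (1/3)q_{Pike}) ⇒ (8/9)q_{Pike} = 383/18, so q_{Pike} = 23.9375.
Then q_{Mesa} = 187/6 − (1/3)·23.9375 = 23.1875.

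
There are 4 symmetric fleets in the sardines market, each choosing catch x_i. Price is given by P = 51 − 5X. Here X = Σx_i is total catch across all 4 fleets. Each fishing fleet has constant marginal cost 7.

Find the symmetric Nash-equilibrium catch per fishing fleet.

1.76

A representative fishing fleet's profit is π_i = x_i(51 − 5X) − 7x_i, with X = x_i + Σ_{j≠i} x_j.
First-order condition: 44 − 10x_i − 5Σ_{j≠i} x_j = 0.
With identical fishing fleets, set every x_j = x: then 44 − 10x − 15x = 0, i.e. x = 44/25 = 1.76.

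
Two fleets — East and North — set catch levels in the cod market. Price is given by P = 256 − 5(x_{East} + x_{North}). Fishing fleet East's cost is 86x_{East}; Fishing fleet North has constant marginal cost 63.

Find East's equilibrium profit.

480.2

Fishing fleet East's profit: π = x_{East}(256 − 5(x_{East} + x_{North})) − 86x_{East}.
∂π/∂x_{East} = 170 − 10x_{East} − 5x_{North} = 0, so x_{East} = 17 − 0.5x_{North}.
By the same steps for North: x_{North} = 19.3 − 0.5x_{East}.
Substituting the second reaction function into the first: x_{East} = 17 − 0.5(19.3 − 0.5x_{East}), which gives 0.75x_{East} = 7.35 ⇒ x_{East} = 9.8.
Then x_{North} = 19.3 − 0.5·9.8 = 14.4.
Price P = 256 − 5·24.2 = 135.
East's profit: (135 − 86)·9.8 = 480.2.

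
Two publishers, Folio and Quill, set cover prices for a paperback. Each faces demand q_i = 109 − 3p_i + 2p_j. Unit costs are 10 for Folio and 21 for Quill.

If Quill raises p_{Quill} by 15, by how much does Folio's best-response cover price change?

Folio's profit: π = (p_{Folio} − 10)(109 − 3p_{Folio} + 2p_{Quill}).
∂π/∂p_{Folio} = 139 − 6p_{Folio} + 2p_{Quill} = 0 ⇒ p_{Folio} = 139/6 + (1/3)p_{Quill}.
The reaction-function slope is 1/3, so a 15-unit rise in p_{Quill} moves p_{Folio} by 1/3 × 15 = 5. Folio's best response rises — the actions are strategic complements.

5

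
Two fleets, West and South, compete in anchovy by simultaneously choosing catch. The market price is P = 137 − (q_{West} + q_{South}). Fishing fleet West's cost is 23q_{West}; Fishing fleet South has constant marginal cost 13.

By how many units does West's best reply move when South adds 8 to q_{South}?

-4

Fishing fleet West's profit: π = q_{West}(137 − (q_{West} + q_{South})) − 23q_{West}.
∂π/∂q_{West} = 114 − 2q_{West} − q_{South} = 0, so q_{West} = 57 − 0.5q_{South}.
The reaction-function slope is −0.5, so an 8-unit rise in q_{South} moves q_{West} by −0.5 × 8 = −4. West's best response falls — the actions are strategic substitutes.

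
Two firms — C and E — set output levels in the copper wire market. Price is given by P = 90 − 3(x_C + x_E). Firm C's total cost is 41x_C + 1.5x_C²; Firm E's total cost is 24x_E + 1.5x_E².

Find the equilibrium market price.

Firm C's profit: π = x_C(90 − 3(x_C + x_E)) − 41x_C − 1.5x_C².
∂π/∂x_C = 49 − 9x_C − 3x_E = 0, so x_C = 49/9 − (1/3)x_E.
By the same steps for E: x_E = 22/3 − (1/3)x_C.
Solving the two reaction functions simultaneously: (1 − (−1/3)(−1/3))x_C = 49/9 − (1/3)·(22/3), so (8/9)x_C = 3 and x_C = 3.375.
Then x_E = 22/3 − (1/3)·3.375 = 149/24.
Equilibrium price: P = 90 − 3·(115/12) = 61.25.

61.25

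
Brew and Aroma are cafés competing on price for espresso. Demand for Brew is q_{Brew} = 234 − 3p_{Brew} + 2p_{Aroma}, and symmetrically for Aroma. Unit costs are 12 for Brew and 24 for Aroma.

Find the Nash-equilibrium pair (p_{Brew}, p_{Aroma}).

69.75, 74.25

Brew's profit: π = (p_{Brew} − 12)(234 − 3p_{Brew} + 2p_{Aroma}).
∂π/∂p_{Brew} = 270 − 6p_{Brew} + 2p_{Aroma} = 0 ⇒ p_{Brew} = 45 + (1/3)p_{Aroma}.
Similarly p_{Aroma} = 51 + (1/3)p_{Brew}.
Substituting the second reaction function into the first: p_{Brew} = 45 + (1/3)(51 + (1/3)p_{Brew}), which gives (8/9)p_{Brew} = 62 ⇒ p_{Brew} = 69.75.
Then p_{Aroma} = 51 + (1/3)·69.75 = 74.25.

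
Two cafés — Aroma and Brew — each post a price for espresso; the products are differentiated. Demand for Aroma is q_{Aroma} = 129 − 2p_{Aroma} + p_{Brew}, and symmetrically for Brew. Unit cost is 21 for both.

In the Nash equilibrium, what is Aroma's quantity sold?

Aroma's profit: π = (p_{Aroma} − 21)(129 − 2p_{Aroma} + p_{Brew}).
∂π/∂p_{Aroma} = 171 − 4p_{Aroma} + p_{Brew} = 0 ⇒ p_{Aroma} = 42.75 + 0.25p_{Brew}.
Setting p_{Aroma} = p_{Brew} in the reaction function: p_{Aroma} = 42.75 + 0.25p_{Aroma}, so p_{Aroma} = 42.75 / 0.75 = 57.
q_{Aroma} = 129 − 2·57 + 57 = 72.

72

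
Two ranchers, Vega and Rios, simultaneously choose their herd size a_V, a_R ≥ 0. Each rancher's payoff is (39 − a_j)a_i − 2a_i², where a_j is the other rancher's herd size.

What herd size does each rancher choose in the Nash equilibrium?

Vega's payoff is (39 − a_R)a_V − 2a_V².
∂π/∂a_V = 39 − a_R − 4a_V = 0, so a_V = 9.75 − 0.25a_R.
Setting a_V = a_R in the reaction function: a_V = 9.75 − 0.25a_V, so a_V = 9.75 / 1.25 = 7.8.

7.8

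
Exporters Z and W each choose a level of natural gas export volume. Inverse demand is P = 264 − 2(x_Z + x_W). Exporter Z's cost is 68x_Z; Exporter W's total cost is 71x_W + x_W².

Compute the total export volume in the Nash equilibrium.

Exporter Z's profit: π = x_Z(264 − 2(x_Z + x_W)) − 68x_Z.
∂π/∂x_Z = 196 − 4x_Z − 2x_W = 0, so x_Z = 49 − 0.5x_W.
For W: ∂π/∂x_W = 193 − 6x_W − 2x_Z = 0 ⇒ x_W = 193/6 − (1/3)x_Z.
Plugging x_W into Z's best response: x_Z = 49 − 0.5(193/6 − (1/3)x_Z) ⇒ (5/6)x_Z = 395/12, so x_Z = 39.5.
Then x_W = 193/6 − (1/3)·39.5 = 19.
Total export volume: 39.5 + 19 = 58.5.

58.5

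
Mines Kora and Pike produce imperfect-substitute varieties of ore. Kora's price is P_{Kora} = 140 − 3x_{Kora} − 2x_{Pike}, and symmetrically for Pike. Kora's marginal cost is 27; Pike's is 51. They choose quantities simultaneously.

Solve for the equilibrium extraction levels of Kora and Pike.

15.625, 9.625

Mine Kora's profit: π = x_{Kora}(140 − 3x_{Kora} − 2x_{Pike}) − 27x_{Kora}.
∂π/∂x_{Kora} = 113 − 6x_{Kora} − 2x_{Pike} = 0 ⇒ x_{Kora} = 113/6 − (1/3)x_{Pike}.
Similarly x_{Pike} = 89/6 − (1/3)x_{Kora}.
Plugging x_{Pike} into Kora's best response: x_{Kora} = 113/6 − (1/3)(89/6 − (1/3)x_{Kora}) ⇒ (8/9)x_{Kora} = 125/9, so x_{Kora} = 15.625.
Then x_{Pike} = 89/6 − (1/3)·15.625 = 9.625.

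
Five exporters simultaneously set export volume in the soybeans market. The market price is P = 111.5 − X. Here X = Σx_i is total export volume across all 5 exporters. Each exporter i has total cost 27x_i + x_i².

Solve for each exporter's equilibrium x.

A representative exporter's profit is π_i = x_i(111.5 − X) − 27x_i − x_i², with X = x_i + Σ_{j≠i} x_j.
First-order condition: 84.5 − 4x_i − Σ_{j≠i} x_j = 0.
With identical exporters, set every x_j = x: then 84.5 − 4x − 4x = 0, i.e. x = 84.5/8 = 10.5625.

10.5625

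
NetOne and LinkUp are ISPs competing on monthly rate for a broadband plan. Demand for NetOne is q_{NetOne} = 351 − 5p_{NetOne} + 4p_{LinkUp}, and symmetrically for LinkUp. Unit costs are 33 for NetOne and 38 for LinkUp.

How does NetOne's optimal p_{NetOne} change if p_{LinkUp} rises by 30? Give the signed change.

NetOne's profit: π = (p_{NetOne} − 33)(351 − 5p_{NetOne} + 4p_{LinkUp}).
∂π/∂p_{NetOne} = 516 − 10p_{NetOne} + 4p_{LinkUp} = 0 ⇒ p_{NetOne} = 51.6 + 0.4p_{LinkUp}.
The reaction-function slope is 0.4, so a 30-unit rise in p_{LinkUp} moves p_{NetOne} by 0.4 × 30 = 12. NetOne's best response rises — the actions are strategic complements.

12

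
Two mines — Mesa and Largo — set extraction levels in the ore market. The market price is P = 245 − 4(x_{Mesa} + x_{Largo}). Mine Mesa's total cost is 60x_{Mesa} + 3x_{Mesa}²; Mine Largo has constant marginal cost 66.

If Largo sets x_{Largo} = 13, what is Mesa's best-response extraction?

9.5

Mine Mesa's profit: π = x_{Mesa}(245 − 4(x_{Mesa} + x_{Largo})) − 60x_{Mesa} − 3x_{Mesa}².
∂π/∂x_{Mesa} = 185 − 14x_{Mesa} − 4x_{Largo} = 0, so x_{Mesa} = 185/14 − (2/7)x_{Largo}.
At x_{Largo} = 13: x_{Mesa} = 185/14 − (2/7)·13 = 9.5.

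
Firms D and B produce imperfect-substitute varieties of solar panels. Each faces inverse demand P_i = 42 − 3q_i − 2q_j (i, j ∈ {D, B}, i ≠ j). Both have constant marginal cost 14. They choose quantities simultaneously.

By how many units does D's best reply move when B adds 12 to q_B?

Firm D's profit: π = q_D(42 − 3q_D − 2q_B) − 14q_D.
∂π/∂q_D = 28 − 6q_D − 2q_B = 0 ⇒ q_D = 14/3 − (1/3)q_B.
The reaction-function slope is −1/3, so a 12-unit rise in q_B moves q_D by −1/3 × 12 = −4. D's best response falls — the actions are strategic substitutes.

-4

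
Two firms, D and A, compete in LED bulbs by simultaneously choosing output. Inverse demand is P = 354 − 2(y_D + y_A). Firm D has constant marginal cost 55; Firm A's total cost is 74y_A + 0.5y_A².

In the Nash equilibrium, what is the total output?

Firm D's profit: π = y_D(354 − 2(y_D + y_A)) − 55y_D.
∂π/∂y_D = 299 − 4y_D − 2y_A = 0, so y_D = 74.75 − 0.5y_A.
For A: ∂π/∂y_A = 280 − 5y_A − 2y_D = 0 ⇒ y_A = 56 − 0.4y_D.
Plugging y_A into D's best response: y_D = 74.75 − 0.5(56 − 0.4y_D) ⇒ 0.8y_D = 46.75, so y_D = 58.4375.
Then y_A = 56 − 0.4·58.4375 = 32.625.
Total output: 58.4375 + 32.625 = 91.0625.

91.0625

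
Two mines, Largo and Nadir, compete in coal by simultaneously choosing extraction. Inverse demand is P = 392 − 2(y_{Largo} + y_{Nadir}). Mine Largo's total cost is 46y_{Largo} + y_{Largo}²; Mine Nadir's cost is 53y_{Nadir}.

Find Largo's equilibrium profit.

3738.27

Mine Largo's profit: π = y_{Largo}(392 − 2(y_{Largo} + y_{Nadir})) − 46y_{Largo} − y_{Largo}².
∂π/∂y_{Largo} = 346 − 6y_{Largo} − 2y_{Nadir} = 0, so y_{Largo} = 173/3 − (1/3)y_{Nadir}.
For Nadir: ∂π/∂y_{Nadir} = 339 − 4y_{Nadir} − 2y_{Largo} = 0 ⇒ y_{Nadir} = 84.75 − 0.5y_{Largo}.
Plugging y_{Nadir} into Largo's best response: y_{Largo} = 173/3 − (1/3)(84.75 − 0.5y_{Largo}) ⇒ (5/6)y_{Largo} = 353/12, so y_{Largo} = 35.3.
Then y_{Nadir} = 84.75 − 0.5·35.3 = 67.1.
Price P = 392 − 2·102.4 = 187.2.
Largo's profit: (187.2 − 46)·35.3 − (35.3)² = 3738.27.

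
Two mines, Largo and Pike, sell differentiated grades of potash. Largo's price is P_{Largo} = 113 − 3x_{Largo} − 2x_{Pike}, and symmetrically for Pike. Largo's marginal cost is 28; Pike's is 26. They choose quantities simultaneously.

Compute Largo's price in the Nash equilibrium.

59.5

Mine Largo's profit: π = x_{Largo}(113 − 3x_{Largo} − 2x_{Pike}) − 28x_{Largo}.
∂π/∂x_{Largo} = 85 − 6x_{Largo} − 2x_{Pike} = 0 ⇒ x_{Largo} = 85/6 − (1/3)x_{Pike}.
Similarly x_{Pike} = 14.5 − (1/3)x_{Largo}.
Solving the two reaction functions simultaneously: (1 − (−1/3)(−1/3))x_{Largo} = 85/6 − (1/3)·14.5, so (8/9)x_{Largo} = 28/3 and x_{Largo} = 10.5.
Then x_{Pike} = 14.5 − (1/3)·10.5 = 11.
P_{Largo} = 113 − 3·10.5 − 2·11 = 59.5.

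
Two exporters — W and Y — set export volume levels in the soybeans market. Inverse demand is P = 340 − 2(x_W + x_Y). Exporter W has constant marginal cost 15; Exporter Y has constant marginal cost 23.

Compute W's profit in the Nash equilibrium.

6160.5

Exporter W's profit: π = x_W(340 − 2(x_W + x_Y)) − 15x_W.
∂π/∂x_W = 325 − 4x_W − 2x_Y = 0, so x_W = 81.25 − 0.5x_Y.
By the same steps for Y: x_Y = 79.25 − 0.5x_W.
Plugging x_Y into W's best response: x_W = 81.25 − 0.5(79.25 − 0.5x_W) ⇒ 0.75x_W = 41.625, so x_W = 55.5.
Then x_Y = 79.25 − 0.5·55.5 = 51.5.
Price P = 340 − 2·107 = 126.
W's profit: (126 − 15)·55.5 = 6160.5.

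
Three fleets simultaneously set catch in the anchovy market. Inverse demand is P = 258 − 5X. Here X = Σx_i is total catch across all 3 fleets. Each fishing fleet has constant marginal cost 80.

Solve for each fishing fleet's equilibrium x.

8.9

A representative fishing fleet's profit is π_i = x_i(258 − 5X) − 80x_i, with X = x_i + Σ_{j≠i} x_j.
First-order condition: 178 − 10x_i − 5Σ_{j≠i} x_j = 0.
Imposing symmetry (x_j = x for all j) turns Σ_{j≠i} x_j into 2x, so 178 = 20x and x = 8.9.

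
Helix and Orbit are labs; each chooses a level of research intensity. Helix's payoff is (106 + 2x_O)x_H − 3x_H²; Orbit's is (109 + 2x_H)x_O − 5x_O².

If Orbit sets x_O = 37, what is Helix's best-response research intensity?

Expanding Helix's payoff: 106x_H + 2x_Ox_H − 3x_H².
∂π/∂x_H = 106 + 2x_O − 6x_H = 0, so x_H = 53/3 + (1/3)x_O.
At x_O = 37: x_H = 53/3 + (1/3)·37 = 30.

30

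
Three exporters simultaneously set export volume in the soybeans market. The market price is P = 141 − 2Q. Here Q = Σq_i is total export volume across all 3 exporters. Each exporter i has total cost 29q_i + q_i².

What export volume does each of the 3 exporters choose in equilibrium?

11.2

A representative exporter's profit is π_i = q_i(141 − 2Q) − 29q_i − q_i², with Q = q_i + Σ_{j≠i} q_j.
First-order condition: 112 − 6q_i − 2Σ_{j≠i} q_j = 0.
In a symmetric equilibrium every exporter chooses the same q, so Σ_{j≠i} q_j = 2q. The condition becomes 112 − 10q = 0, giving q = 112/10 = 11.2.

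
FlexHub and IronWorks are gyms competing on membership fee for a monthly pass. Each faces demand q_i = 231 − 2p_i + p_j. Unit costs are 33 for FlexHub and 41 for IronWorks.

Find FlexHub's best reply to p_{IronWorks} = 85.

FlexHub's profit: π = (p_{FlexHub} − 33)(231 − 2p_{FlexHub} + p_{IronWorks}).
∂π/∂p_{FlexHub} = 297 − 4p_{FlexHub} + p_{IronWorks} = 0 ⇒ p_{FlexHub} = 74.25 + 0.25p_{IronWorks}.
At p_{IronWorks} = 85: p_{FlexHub} = 74.25 + 0.25·85 = 95.5.

95.5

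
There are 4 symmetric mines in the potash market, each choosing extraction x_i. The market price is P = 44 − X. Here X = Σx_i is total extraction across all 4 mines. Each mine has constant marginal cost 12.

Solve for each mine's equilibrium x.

6.4

A representative mine's profit is π_i = x_i(44 − X) − 12x_i, with X = x_i + Σ_{j≠i} x_j.
First-order condition: 32 − 2x_i − Σ_{j≠i} x_j = 0.
With identical mines, set every x_j = x: then 32 − 2x − 3x = 0, i.e. x = 32/5 = 6.4.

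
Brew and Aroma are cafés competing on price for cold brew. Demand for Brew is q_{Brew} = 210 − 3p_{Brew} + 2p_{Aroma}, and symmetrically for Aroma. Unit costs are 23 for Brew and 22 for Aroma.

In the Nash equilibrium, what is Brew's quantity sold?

139.6875

Brew's profit: π = (p_{Brew} − 23)(210 − 3p_{Brew} + 2p_{Aroma}).
∂π/∂p_{Brew} = 279 − 6p_{Brew} + 2p_{Aroma} = 0 ⇒ p_{Brew} = 46.5 + (1/3)p_{Aroma}.
Similarly p_{Aroma} = 46 + (1/3)p_{Brew}.
Solving the two reaction functions simultaneously: (1 − (1/3)(1/3))p_{Brew} = 46.5 + (1/3)·46, so (8/9)p_{Brew} = 371/6 and p_{Brew} = 69.5625.
Then p_{Aroma} = 46 + (1/3)·69.5625 = 69.1875.
q_{Brew} = 210 − 3·69.5625 + 2·69.1875 = 139.6875.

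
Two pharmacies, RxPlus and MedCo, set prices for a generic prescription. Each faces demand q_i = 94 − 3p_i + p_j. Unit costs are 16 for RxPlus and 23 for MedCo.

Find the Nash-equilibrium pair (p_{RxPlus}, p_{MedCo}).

29, 32

RxPlus's profit: π = (p_{RxPlus} − 16)(94 − 3p_{RxPlus} + p_{MedCo}).
∂π/∂p_{RxPlus} = 142 − 6p_{RxPlus} + p_{MedCo} = 0 ⇒ p_{RxPlus} = 71/3 + (1/6)p_{MedCo}.
Similarly p_{MedCo} = 163/6 + (1/6)p_{RxPlus}.
Substituting the second reaction function into the first: p_{RxPlus} = 71/3 + (1/6)(163/6 + (1/6)p_{RxPlus}), which gives (35/36)p_{RxPlus} = 1015/36 ⇒ p_{RxPlus} = 29.
Then p_{MedCo} = 163/6 + (1/6)·29 = 32.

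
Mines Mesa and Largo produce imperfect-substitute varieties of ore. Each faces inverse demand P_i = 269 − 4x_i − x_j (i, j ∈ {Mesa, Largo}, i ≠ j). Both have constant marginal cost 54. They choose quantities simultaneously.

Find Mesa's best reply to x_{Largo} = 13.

Mine Mesa's profit: π = x_{Mesa}(269 − 4x_{Mesa} − x_{Largo}) − 54x_{Mesa}.
∂π/∂x_{Mesa} = 215 − 8x_{Mesa} − x_{Largo} = 0 ⇒ x_{Mesa} = 26.875 − 0.125x_{Largo}.
At x_{Largo} = 13: x_{Mesa} = 26.875 − 0.125·13 = 25.25.

25.25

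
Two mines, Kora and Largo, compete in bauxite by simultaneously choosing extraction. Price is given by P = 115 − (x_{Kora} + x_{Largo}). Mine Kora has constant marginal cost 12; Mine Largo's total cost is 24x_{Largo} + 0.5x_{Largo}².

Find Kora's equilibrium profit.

1900.96

Mine Kora's profit: π = x_{Kora}(115 − (x_{Kora} + x_{Largo})) − 12x_{Kora}.
∂π/∂x_{Kora} = 103 − 2x_{Kora} − x_{Largo} = 0, so x_{Kora} = 51.5 − 0.5x_{Largo}.
For Largo: ∂π/∂x_{Largo} = 91 − 3x_{Largo} − x_{Kora} = 0 ⇒ x_{Largo} = 91/3 − (1/3)x_{Kora}.
Plugging x_{Largo} into Kora's best response: x_{Kora} = 51.5 − 0.5(91/3 − (1/3)x_{Kora}) ⇒ (5/6)x_{Kora} = 109/3, so x_{Kora} = 43.6.
Then x_{Largo} = 91/3 − (1/3)·43.6 = 15.8.
Price P = 115 − 59.4 = 55.6.
Kora's profit: (55.6 − 12)·43.6 = 1900.96.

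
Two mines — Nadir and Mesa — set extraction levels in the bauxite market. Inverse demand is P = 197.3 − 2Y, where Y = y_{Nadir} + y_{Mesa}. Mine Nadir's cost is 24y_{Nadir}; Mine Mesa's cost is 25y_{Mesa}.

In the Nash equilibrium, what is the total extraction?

57.6

Mine Nadir's profit: π = y_{Nadir}(197.3 − 2(y_{Nadir} + y_{Mesa})) − 24y_{Nadir}.
∂π/∂y_{Nadir} = 173.3 − 4y_{Nadir} − 2y_{Mesa} = 0, so y_{Nadir} = 43.325 − 0.5y_{Mesa}.
By the same steps for Mesa: y_{Mesa} = 43.075 − 0.5y_{Nadir}.
Plugging y_{Mesa} into Nadir's best response: y_{Nadir} = 43.325 − 0.5(43.075 − 0.5y_{Nadir}) ⇒ 0.75y_{Nadir} = 21.7875, so y_{Nadir} = 29.05.
Then y_{Mesa} = 43.075 − 0.5·29.05 = 28.55.
Total extraction: 29.05 + 28.55 = 57.6.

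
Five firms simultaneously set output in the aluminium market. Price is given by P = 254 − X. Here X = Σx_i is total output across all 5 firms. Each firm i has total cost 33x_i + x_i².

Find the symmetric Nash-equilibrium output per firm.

A representative firm's profit is π_i = x_i(254 − X) − 33x_i − x_i², with X = x_i + Σ_{j≠i} x_j.
First-order condition: 221 − 4x_i − Σ_{j≠i} x_j = 0.
In a symmetric equilibrium every firm chooses the same x, so Σ_{j≠i} x_j = 4x. The condition becomes 221 − 8x = 0, giving x = 221/8 = 27.625.

27.625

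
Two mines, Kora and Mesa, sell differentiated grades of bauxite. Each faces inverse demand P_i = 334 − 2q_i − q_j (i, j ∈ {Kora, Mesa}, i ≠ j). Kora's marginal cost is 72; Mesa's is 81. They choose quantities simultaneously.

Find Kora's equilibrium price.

178

Mine Kora's profit: π = q_{Kora}(334 − 2q_{Kora} − q_{Mesa}) − 72q_{Kora}.
∂π/∂q_{Kora} = 262 − 4q_{Kora} − q_{Mesa} = 0 ⇒ q_{Kora} = 65.5 − 0.25q_{Mesa}.
Similarly q_{Mesa} = 63.25 − 0.25q_{Kora}.
Plugging q_{Mesa} into Kora's best response: q_{Kora} = 65.5 − 0.25(63.25 − 0.25q_{Kora}) ⇒ 0.9375q_{Kora} = 49.6875, so q_{Kora} = 53.
Then q_{Mesa} = 63.25 − 0.25·53 = 50.
P_{Kora} = 334 − 2·53 − 50 = 178.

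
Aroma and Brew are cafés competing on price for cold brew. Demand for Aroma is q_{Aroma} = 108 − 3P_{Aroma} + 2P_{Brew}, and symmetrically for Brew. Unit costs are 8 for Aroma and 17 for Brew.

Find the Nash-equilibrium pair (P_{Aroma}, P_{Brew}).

34.6875, 38.0625

Aroma's profit: π = (P_{Aroma} − 8)(108 − 3P_{Aroma} + 2P_{Brew}).
∂π/∂P_{Aroma} = 132 − 6P_{Aroma} + 2P_{Brew} = 0 ⇒ P_{Aroma} = 22 + (1/3)P_{Brew}.
Similarly P_{Brew} = 26.5 + (1/3)P_{Aroma}.
Substituting the second reaction function into the first: P_{Aroma} = 22 + (1/3)(26.5 + (1/3)P_{Aroma}), which gives (8/9)P_{Aroma} = 185/6 ⇒ P_{Aroma} = 34.6875.
Then P_{Brew} = 26.5 + (1/3)·34.6875 = 38.0625.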